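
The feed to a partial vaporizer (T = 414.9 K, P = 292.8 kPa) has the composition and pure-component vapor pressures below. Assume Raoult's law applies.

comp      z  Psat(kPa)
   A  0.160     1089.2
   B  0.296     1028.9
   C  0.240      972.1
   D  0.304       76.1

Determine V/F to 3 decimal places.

Raoult's law: Kᵢ = Pᵢˢᵃᵗ/P = Pᵢˢᵃᵗ/292.8.
  K_A = 1089.2/292.8 = 3.71995, K_B = 1028.9/292.8 = 3.51400, K_C = 972.1/292.8 = 3.32001, K_D = 76.1/292.8 = 0.25990
Material balance + equilibrium reduce to Σ zᵢ(Kᵢ−1)/(1+V/F(Kᵢ−1)) = 0.
Feasibility: ΣzᵢKᵢ = 2.511, Σzᵢ/Kᵢ = 1.369 — both > 1, two phases present.
Newton–Raphson from V/F = 0.69:
  V/F = 0.690: g = 0.1777, g' = -1.280 → V/F = 0.829
  V/F = 0.829: g = -0.0165, g' = -1.574 → V/F = 0.818
Converged at V/F = 0.818.

V/F = 0.818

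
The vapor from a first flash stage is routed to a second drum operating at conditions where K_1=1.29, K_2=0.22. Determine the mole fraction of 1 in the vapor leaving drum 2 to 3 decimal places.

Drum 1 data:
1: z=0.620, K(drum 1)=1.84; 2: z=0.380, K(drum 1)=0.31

Drum 1:
Let ψ₁ = V/F and solve Σ zᵢ(Kᵢ−1)/(1+ψ₁(Kᵢ−1)) = 0.
g(0) = ΣzᵢKᵢ − 1 = 0.259 and g(1) = 1 − Σzᵢ/Kᵢ = -0.563, so a root lies in (0, 1).
Binary case is linear: z₁(K₁−1)(1+ψ₁(K₂−1)) + z₂(K₂−1)(1+ψ₁(K₁−1)) = 0
⇒ ψ₁ = [z₁(K₁−1)+z₂(K₂−1)] / [−(K₁−1)(K₂−1)] = 0.2586/0.5796 = 0.446
Drum-1 compositions:
  1: x = 0.451, y = 0.830
  2: x = 0.549, y = 0.170
Drum-2 feed = drum-1 vapor: z₂ = (0.8298, 0.1702).
Drum 2:
Material balance + equilibrium reduce to Σ zᵢ(Kᵢ−1)/(1+ψ₂(Kᵢ−1)) = 0.
Check two-phase: ΣzᵢKᵢ = 1.108 > 1 and Σzᵢ/Kᵢ = 1.417 > 1, so g(0) = 0.108 > 0 and g(1) = -0.417 < 0.
Binary case is linear: z₁(K₁−1)(1+ψ₂(K₂−1)) + z₂(K₂−1)(1+ψ₂(K₁−1)) = 0
⇒ ψ₂ = [z₁(K₁−1)+z₂(K₂−1)] / [−(K₁−1)(K₂−1)] = 0.1079/0.2262 = 0.477
  1: x = 0.729, y = 0.940
  2: x = 0.271, y = 0.060

y_1 (drum 2) = 0.940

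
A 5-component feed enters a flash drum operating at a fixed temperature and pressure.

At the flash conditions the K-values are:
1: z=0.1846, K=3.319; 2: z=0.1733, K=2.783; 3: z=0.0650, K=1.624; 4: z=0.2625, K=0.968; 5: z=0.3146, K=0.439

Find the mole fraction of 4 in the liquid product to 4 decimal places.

x_4 = 0.2690

Material balance + equilibrium reduce to Σ zᵢ(Kᵢ−1)/(1+V/F(Kᵢ−1)) = 0.
Check two-phase: ΣzᵢKᵢ = 1.5928 > 1 and Σzᵢ/Kᵢ = 1.1457 > 1, so g(0) = 0.5928 > 0 and g(1) = -0.1457 < 0.
Newton–Raphson from V/F = 0.5:
  V/F = 0.5000: g = 0.13868, g' = -0.5731 → V/F = 0.7420
  V/F = 0.7420: g = 0.00715, g' = -0.5389 → V/F = 0.7552
Converged at V/F = 0.7552.
Compositions from xᵢ = zᵢ/(1+V/F(Kᵢ−1)), yᵢ = Kᵢxᵢ:
  1: x = 0.0671, y = 0.2227
  2: x = 0.0739, y = 0.2055
  3: x = 0.0442, y = 0.0717
  4: x = 0.2690, y = 0.2604
  5: x = 0.5459, y = 0.2396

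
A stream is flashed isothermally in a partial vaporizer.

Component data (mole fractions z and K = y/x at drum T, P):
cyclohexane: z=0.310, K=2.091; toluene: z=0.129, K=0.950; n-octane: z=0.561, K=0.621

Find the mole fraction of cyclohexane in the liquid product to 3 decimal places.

Rachford–Rice: g(ψ) = Σ zᵢ(Kᵢ−1)/(1+ψ(Kᵢ−1)) = 0.
Feasibility: ΣzᵢKᵢ = 1.119, Σzᵢ/Kᵢ = 1.187 — both > 1, two phases present.
Newton–Raphson from ψ = 0.44:
  ψ = 0.440: g = -0.0333, g' = -0.285 → ψ = 0.323
  ψ = 0.323: g = 0.0012, g' = -0.307 → ψ = 0.327
Converged at ψ = 0.327.
Compositions from xᵢ = zᵢ/(1+ψ(Kᵢ−1)), yᵢ = Kᵢxᵢ:
  cyclohexane: x = 0.228, y = 0.478
  toluene: x = 0.131, y = 0.125
  n-octane: x = 0.640, y = 0.398

x_cyclohexane = 0.228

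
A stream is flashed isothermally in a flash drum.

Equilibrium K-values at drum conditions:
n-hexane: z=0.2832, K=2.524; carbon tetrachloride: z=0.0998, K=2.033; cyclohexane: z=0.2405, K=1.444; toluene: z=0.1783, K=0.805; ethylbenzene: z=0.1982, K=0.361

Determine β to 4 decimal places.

Newton iteration, β⁰ = 0.37:
  β = 0.3700: g = 0.23894, g' = -0.5063 → β = 0.8419
  β = 0.8419: g = 0.00619, g' = -0.5706 → β = 0.8528
  β = 0.8528: g = -0.00005, g' = -0.5799 → β = 0.8527
Converged at β = 0.8527.

β = 0.8527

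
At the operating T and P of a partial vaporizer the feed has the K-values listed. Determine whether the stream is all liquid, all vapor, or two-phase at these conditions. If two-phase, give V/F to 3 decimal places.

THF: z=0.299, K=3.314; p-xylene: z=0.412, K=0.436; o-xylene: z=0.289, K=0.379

two-phase, V/F = 0.206

ΣzᵢKᵢ = 1.280; Σzᵢ/Kᵢ = 1.798.
Both exceed 1, so a two-phase solution exists.
Rachford–Rice: g(ψ) = Σ zᵢ(Kᵢ−1)/(1+ψ(Kᵢ−1)) = 0.
Newton–Raphson from ψ = 0.5:
  ψ = 0.500: g = -0.2632, g' = -0.833 → ψ = 0.184
  ψ = 0.184: g = 0.0234, g' = -1.093 → ψ = 0.205
  ψ = 0.205: g = 0.0005, g' = -1.050 → ψ = 0.206
Converged at ψ = 0.206.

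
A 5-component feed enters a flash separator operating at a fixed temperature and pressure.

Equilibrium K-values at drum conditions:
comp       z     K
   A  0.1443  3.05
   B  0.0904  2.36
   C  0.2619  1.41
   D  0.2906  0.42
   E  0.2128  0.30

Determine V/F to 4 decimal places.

V/F = 0.2604

Iterate (Newton) starting at V/F = 0.32:
  V/F = 0.3200: g = -0.03970, g' = -0.6573 → V/F = 0.2596
  V/F = 0.2596: g = 0.00052, g' = -0.6768 → V/F = 0.2604
Converged at V/F = 0.2604.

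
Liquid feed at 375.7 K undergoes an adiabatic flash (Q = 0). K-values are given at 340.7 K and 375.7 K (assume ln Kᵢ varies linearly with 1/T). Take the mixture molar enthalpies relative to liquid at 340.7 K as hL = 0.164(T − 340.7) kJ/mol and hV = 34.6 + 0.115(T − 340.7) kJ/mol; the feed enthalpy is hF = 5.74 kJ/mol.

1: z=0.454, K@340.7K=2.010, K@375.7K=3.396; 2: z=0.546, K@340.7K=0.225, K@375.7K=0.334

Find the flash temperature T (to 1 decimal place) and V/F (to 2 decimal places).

T = 346.1 K, V/F = 0.14

Adiabatic flash: solve Rachford–Rice at each trial T, then check hF = ψ·hV(T) + (1−ψ)·hL(T).
  T = 340.7 K: K = (2.010, 0.225), RR gives ψ = 0.045, H_out = 1.564 kJ/mol
  T = 375.7 K: K = (3.396, 0.334), RR gives ψ = 0.454, H_out = 20.663 kJ/mol
  T = 358.2 K: K = (2.646, 0.277), RR gives ψ = 0.296, H_out = 12.862 kJ/mol
  T = 349.4 K: K = (2.312, 0.250), RR gives ψ = 0.189, H_out = 7.898 kJ/mol
  T = 345.0 K: K = (2.156, 0.237), RR gives ψ = 0.123, H_out = 4.932 kJ/mol
  T = 347.2 K: K = (2.233, 0.244), RR gives ψ = 0.158, H_out = 6.466 kJ/mol
  T = 346.1 K: K = (2.195, 0.240), RR gives ψ = 0.141, H_out = 5.713 kJ/mol
Linear interpolation between T = 346.1 (H_out = 5.713) and T = 347.2 (H_out = 6.466) on hF = 5.74 gives T ≈ 346.1 K, at which ψ = 0.14.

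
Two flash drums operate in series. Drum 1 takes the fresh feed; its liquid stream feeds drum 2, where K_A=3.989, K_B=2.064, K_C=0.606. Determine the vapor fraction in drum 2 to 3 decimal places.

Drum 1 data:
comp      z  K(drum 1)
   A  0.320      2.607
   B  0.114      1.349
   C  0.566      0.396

V/F (drum 2) = 0.535

Drum 1:
Let ψ₁ = V/F and solve Σ zᵢ(Kᵢ−1)/(1+ψ₁(Kᵢ−1)) = 0.
Feasibility: ΣzᵢKᵢ = 1.212, Σzᵢ/Kᵢ = 1.637 — both > 1, two phases present.
Newton–Raphson from ψ₁ = 0.5:
  ψ₁ = 0.500: g = -0.1708, g' = -0.688 → ψ₁ = 0.252
  ψ₁ = 0.252: g = -0.0005, g' = -0.718 → ψ₁ = 0.251
Converged at ψ₁ = 0.251.
Drum-1 compositions:
  A: x = 0.228, y = 0.594
  B: x = 0.105, y = 0.141
  C: x = 0.667, y = 0.264
Drum-2 feed = drum-1 liquid: z₂ = (0.2280, 0.1048, 0.6672).
Drum 2:
Rachford–Rice: g(ψ₂) = Σ zᵢ(Kᵢ−1)/(1+ψ₂(Kᵢ−1)) = 0.
g(0) = ΣzᵢKᵢ − 1 = 0.530 and g(1) = 1 − Σzᵢ/Kᵢ = -0.209, so a root lies in (0, 1).
Newton–Raphson from ψ₂ = 0.33:
  ψ₂ = 0.330: g = 0.1235, g' = -0.718 → ψ₂ = 0.502
  ψ₂ = 0.502: g = 0.0176, g' = -0.537 → ψ₂ = 0.535
Converged at ψ₂ = 0.535.
  A: x = 0.088, y = 0.350
  B: x = 0.067, y = 0.138
  C: x = 0.846, y = 0.512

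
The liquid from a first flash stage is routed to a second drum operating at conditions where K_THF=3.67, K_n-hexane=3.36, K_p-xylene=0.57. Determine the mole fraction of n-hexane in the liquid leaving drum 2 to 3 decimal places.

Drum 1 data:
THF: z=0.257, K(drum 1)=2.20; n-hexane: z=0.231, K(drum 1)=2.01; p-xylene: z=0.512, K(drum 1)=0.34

Drum 1:
Material balance + equilibrium reduce to Σ zᵢ(Kᵢ−1)/(1+ψ₁(Kᵢ−1)) = 0.
g(0) = ΣzᵢKᵢ − 1 = 0.204 and g(1) = 1 − Σzᵢ/Kᵢ = -0.738, so a root lies in (0, 1).
Newton–Raphson from ψ₁ = 0.5:
  ψ₁ = 0.500: g = -0.1566, g' = -0.745 → ψ₁ = 0.290
  ψ₁ = 0.290: g = -0.0086, g' = -0.686 → ψ₁ = 0.277
Converged at ψ₁ = 0.277.
Drum-1 compositions:
  THF: x = 0.193, y = 0.424
  n-hexane: x = 0.180, y = 0.363
  p-xylene: x = 0.627, y = 0.213
Drum-2 feed = drum-1 liquid: z₂ = (0.1928, 0.1804, 0.6267).
Drum 2:
Newton–Raphson from ψ₂ = 0.5:
  ψ₂ = 0.500: g = 0.0725, g' = -0.652 → ψ₂ = 0.611
  ψ₂ = 0.611: g = 0.0043, g' = -0.580 → ψ₂ = 0.619
Converged at ψ₂ = 0.619.
  THF: x = 0.073, y = 0.267
  n-hexane: x = 0.073, y = 0.246
  p-xylene: x = 0.854, y = 0.487

x_n-hexane (drum 2) = 0.073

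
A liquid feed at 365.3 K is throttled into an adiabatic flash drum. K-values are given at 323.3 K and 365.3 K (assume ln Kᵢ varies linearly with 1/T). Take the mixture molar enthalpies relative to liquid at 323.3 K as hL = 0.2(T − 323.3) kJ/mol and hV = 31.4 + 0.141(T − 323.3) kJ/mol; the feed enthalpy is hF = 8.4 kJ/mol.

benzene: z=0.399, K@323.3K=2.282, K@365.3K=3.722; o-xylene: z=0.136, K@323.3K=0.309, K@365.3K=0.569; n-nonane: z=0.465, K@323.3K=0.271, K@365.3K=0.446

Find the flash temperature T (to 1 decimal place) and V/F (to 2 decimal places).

T = 333.2 K, V/F = 0.21

Adiabatic flash: solve Rachford–Rice at each trial T, then check hF = ψ·hV(T) + (1−ψ)·hL(T).
  T = 323.3 K: K = (2.282, 0.309, 0.271), RR gives ψ = 0.085, H_out = 2.670 kJ/mol
  T = 365.3 K: K = (3.722, 0.569, 0.446), RR gives ψ = 0.535, H_out = 23.868 kJ/mol
  T = 344.3 K: K = (2.958, 0.427, 0.353), RR gives ψ = 0.326, H_out = 14.026 kJ/mol
  T = 333.8 K: K = (2.609, 0.365, 0.311), RR gives ψ = 0.216, H_out = 8.737 kJ/mol
  T = 328.6 K: K = (2.444, 0.337, 0.291), RR gives ψ = 0.155, H_out = 5.867 kJ/mol
  T = 331.2 K: K = (2.526, 0.351, 0.301), RR gives ψ = 0.186, H_out = 7.329 kJ/mol
  T = 332.5 K: K = (2.567, 0.358, 0.306), RR gives ψ = 0.201, H_out = 8.039 kJ/mol
Linear interpolation between T = 332.5 (H_out = 8.039) and T = 333.8 (H_out = 8.737) on hF = 8.4 gives T ≈ 333.2 K, at which ψ = 0.21.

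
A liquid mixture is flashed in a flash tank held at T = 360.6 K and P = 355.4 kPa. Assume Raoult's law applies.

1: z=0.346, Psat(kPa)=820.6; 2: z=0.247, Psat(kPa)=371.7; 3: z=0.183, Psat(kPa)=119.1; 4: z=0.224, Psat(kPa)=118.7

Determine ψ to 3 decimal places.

ψ = 0.297

Raoult's law: Kᵢ = Pᵢˢᵃᵗ/P = Pᵢˢᵃᵗ/355.4.
  K_1 = 820.6/355.4 = 2.30895, K_2 = 371.7/355.4 = 1.04586, K_3 = 119.1/355.4 = 0.33512, K_4 = 118.7/355.4 = 0.33399
Let ψ = V/F and solve Σ zᵢ(Kᵢ−1)/(1+ψ(Kᵢ−1)) = 0.
Feasibility: ΣzᵢKᵢ = 1.193, Σzᵢ/Kᵢ = 1.603 — both > 1, two phases present.
Newton iteration, ψ⁰ = 0.5:
  ψ = 0.500: g = -0.1211, g' = -0.622 → ψ = 0.305
  ψ = 0.305: g = -0.0051, g' = -0.587 → ψ = 0.296
Converged at ψ = 0.297.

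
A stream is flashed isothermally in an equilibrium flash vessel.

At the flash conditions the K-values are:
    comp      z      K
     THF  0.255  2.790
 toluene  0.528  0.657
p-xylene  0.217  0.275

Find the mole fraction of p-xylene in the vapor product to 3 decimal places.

y_p-xylene = 0.066

Rachford–Rice: g(V/F) = Σ zᵢ(Kᵢ−1)/(1+V/F(Kᵢ−1)) = 0.
Feasibility: ΣzᵢKᵢ = 1.118, Σzᵢ/Kᵢ = 1.684 — both > 1, two phases present.
Newton–Raphson from V/F = 0.5:
  V/F = 0.500: g = -0.2245, g' = -0.599 → V/F = 0.125
  V/F = 0.125: g = 0.0108, g' = -0.751 → V/F = 0.139
  V/F = 0.139: g = 0.0001, g' = -0.733 → V/F = 0.140
Converged at V/F = 0.140.
Compositions from xᵢ = zᵢ/(1+V/F(Kᵢ−1)), yᵢ = Kᵢxᵢ:
  THF: x = 0.204, y = 0.569
  toluene: x = 0.555, y = 0.364
  p-xylene: x = 0.241, y = 0.066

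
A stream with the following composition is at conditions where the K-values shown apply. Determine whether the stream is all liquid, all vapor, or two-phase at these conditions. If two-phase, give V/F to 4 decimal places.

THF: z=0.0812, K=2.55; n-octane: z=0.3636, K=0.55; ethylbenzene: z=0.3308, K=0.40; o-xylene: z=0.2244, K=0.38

ΣzᵢKᵢ = 0.6246; Σzᵢ/Kᵢ = 2.1105.
Since ΣzᵢKᵢ < 1 the mixture is below its bubble point — single liquid phase.

all liquid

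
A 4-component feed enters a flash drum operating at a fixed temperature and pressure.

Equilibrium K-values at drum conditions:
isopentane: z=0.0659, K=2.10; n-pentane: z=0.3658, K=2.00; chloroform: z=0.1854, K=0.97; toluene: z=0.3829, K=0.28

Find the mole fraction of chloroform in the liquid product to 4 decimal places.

x_chloroform = 0.1869

Newton–Raphson from ψ = 0.68:
  ψ = 0.6800: g = -0.28661, g' = -0.9178 → ψ = 0.3677
  ψ = 0.3677: g = -0.06153, g' = -0.6033 → ψ = 0.2658
  ψ = 0.2658: g = -0.00144, g' = -0.5798 → ψ = 0.2633
Converged at ψ = 0.2633.
Compositions from xᵢ = zᵢ/(1+ψ(Kᵢ−1)), yᵢ = Kᵢxᵢ:
  isopentane: x = 0.0511, y = 0.1073
  n-pentane: x = 0.2896, y = 0.5791
  chloroform: x = 0.1869, y = 0.1813
  toluene: x = 0.4725, y = 0.1323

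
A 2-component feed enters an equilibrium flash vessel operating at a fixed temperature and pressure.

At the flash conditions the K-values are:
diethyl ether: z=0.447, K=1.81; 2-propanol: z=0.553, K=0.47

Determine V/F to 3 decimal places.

V/F = 0.161

Iterate (Newton) starting at V/F = 0.5:
  V/F = 0.500: g = -0.1411, g' = -0.436 → V/F = 0.177
  V/F = 0.177: g = -0.0066, g' = -0.414 → V/F = 0.161
Converged at V/F = 0.161.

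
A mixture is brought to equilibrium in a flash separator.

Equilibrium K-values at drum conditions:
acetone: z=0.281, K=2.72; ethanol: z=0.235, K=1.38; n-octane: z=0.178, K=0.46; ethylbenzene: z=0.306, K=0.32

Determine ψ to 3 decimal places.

ψ = 0.334

Material balance + equilibrium reduce to Σ zᵢ(Kᵢ−1)/(1+ψ(Kᵢ−1)) = 0.
Check two-phase: ΣzᵢKᵢ = 1.268 > 1 and Σzᵢ/Kᵢ = 1.617 > 1, so g(0) = 0.268 > 0 and g(1) = -0.617 < 0.
Newton–Raphson from ψ = 0.5:
  ψ = 0.500: g = -0.1121, g' = -0.686 → ψ = 0.337
  ψ = 0.337: g = -0.0022, g' = -0.676 → ψ = 0.334
Converged at ψ = 0.334.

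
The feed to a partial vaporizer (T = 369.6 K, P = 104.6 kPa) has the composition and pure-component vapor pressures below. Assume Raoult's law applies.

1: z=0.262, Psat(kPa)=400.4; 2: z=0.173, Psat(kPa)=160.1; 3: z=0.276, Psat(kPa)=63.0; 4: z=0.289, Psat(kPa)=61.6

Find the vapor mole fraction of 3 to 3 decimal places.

Raoult's law: Kᵢ = Pᵢˢᵃᵗ/P = Pᵢˢᵃᵗ/104.6.
  K_1 = 400.4/104.6 = 3.82792, K_2 = 160.1/104.6 = 1.53059, K_3 = 63.0/104.6 = 0.60229, K_4 = 61.6/104.6 = 0.58891
Material balance + equilibrium reduce to Σ zᵢ(Kᵢ−1)/(1+V/F(Kᵢ−1)) = 0.
Check two-phase: ΣzᵢKᵢ = 1.604 > 1 and Σzᵢ/Kᵢ = 1.130 > 1, so g(0) = 0.604 > 0 and g(1) = -0.130 < 0.
Iterate (Newton) starting at V/F = 0.61:
  V/F = 0.610: g = 0.0377, g' = -0.473 → V/F = 0.690
  V/F = 0.690: g = 0.0012, g' = -0.445 → V/F = 0.693
Converged at V/F = 0.693.
Compositions from xᵢ = zᵢ/(1+V/F(Kᵢ−1)), yᵢ = Kᵢxᵢ:
  1: x = 0.089, y = 0.339
  2: x = 0.127, y = 0.194
  3: x = 0.381, y = 0.229
  4: x = 0.404, y = 0.238

y_3 = 0.229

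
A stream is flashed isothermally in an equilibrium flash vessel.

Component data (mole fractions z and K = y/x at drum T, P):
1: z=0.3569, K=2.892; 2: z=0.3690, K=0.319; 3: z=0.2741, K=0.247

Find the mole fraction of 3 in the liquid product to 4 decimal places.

x_3 = 0.3120

Let ψ = V/F and solve Σ zᵢ(Kᵢ−1)/(1+ψ(Kᵢ−1)) = 0.
Check two-phase: ΣzᵢKᵢ = 1.2176 > 1 and Σzᵢ/Kᵢ = 2.3899 > 1, so g(0) = 0.2176 > 0 and g(1) = -1.3899 < 0.
Newton–Raphson from ψ = 0.5:
  ψ = 0.5000: g = -0.36506, g' = -1.1306 → ψ = 0.1771
  ψ = 0.1771: g = -0.01814, g' = -1.1450 → ψ = 0.1613
  ψ = 0.1613: g = 0.00017, g' = -1.1674 → ψ = 0.1614
Converged at ψ = 0.1614.
Compositions from xᵢ = zᵢ/(1+ψ(Kᵢ−1)), yᵢ = Kᵢxᵢ:
  1: x = 0.2734, y = 0.7907
  2: x = 0.4146, y = 0.1322
  3: x = 0.3120, y = 0.0771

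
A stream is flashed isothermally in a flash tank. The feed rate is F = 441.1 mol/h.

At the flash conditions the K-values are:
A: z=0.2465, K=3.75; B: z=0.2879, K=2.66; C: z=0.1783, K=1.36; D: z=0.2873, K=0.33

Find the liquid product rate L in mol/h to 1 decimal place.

L = 64.7 mol/h

Rachford–Rice: g(β) = Σ zᵢ(Kᵢ−1)/(1+β(Kᵢ−1)) = 0.
g(0) = ΣzᵢKᵢ − 1 = 1.0275 and g(1) = 1 − Σzᵢ/Kᵢ = -0.1757, so a root lies in (0, 1).
Iterate (Newton) starting at β = 0.5:
  β = 0.5000: g = 0.31151, g' = -0.8756 → β = 0.8558
  β = 0.8558: g = -0.00252, g' = -1.0232 → β = 0.8533
Converged at β = 0.8533.
Then V = β·F = 0.8533·441.1 = 376.4 mol/h and L = F − V = 64.7 mol/h.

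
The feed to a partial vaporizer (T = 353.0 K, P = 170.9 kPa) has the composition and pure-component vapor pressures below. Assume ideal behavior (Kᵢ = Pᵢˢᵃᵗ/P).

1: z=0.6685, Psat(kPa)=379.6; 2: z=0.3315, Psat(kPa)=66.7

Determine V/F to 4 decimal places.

V/F = 0.8250

Raoult's law: Kᵢ = Pᵢˢᵃᵗ/P = Pᵢˢᵃᵗ/170.9.
  K_1 = 379.6/170.9 = 2.221182, K_2 = 66.7/170.9 = 0.390287
Rachford–Rice: g(V/F) = Σ zᵢ(Kᵢ−1)/(1+V/F(Kᵢ−1)) = 0.
Feasibility: ΣzᵢKᵢ = 1.6142, Σzᵢ/Kᵢ = 1.1503 — both > 1, two phases present.
Binary case is linear: z₁(K₁−1)(1+V/F(K₂−1)) + z₂(K₂−1)(1+V/F(K₁−1)) = 0
⇒ V/F = [z₁(K₁−1)+z₂(K₂−1)] / [−(K₁−1)(K₂−1)] = 0.61424/0.74457 = 0.8250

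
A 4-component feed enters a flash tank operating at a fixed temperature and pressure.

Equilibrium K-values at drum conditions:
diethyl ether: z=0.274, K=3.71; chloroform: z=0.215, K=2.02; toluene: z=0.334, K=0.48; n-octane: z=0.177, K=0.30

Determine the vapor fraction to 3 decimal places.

Material balance + equilibrium reduce to Σ zᵢ(Kᵢ−1)/(1+ψ(Kᵢ−1)) = 0.
Feasibility: ΣzᵢKᵢ = 1.664, Σzᵢ/Kᵢ = 1.466 — both > 1, two phases present.
Iterate (Newton) starting at ψ = 0.5:
  ψ = 0.500: g = 0.0352, g' = -0.831 → ψ = 0.542
  ψ = 0.542: g = 0.0002, g' = -0.823 → ψ = 0.543
Converged at ψ = 0.543.

ψ = 0.543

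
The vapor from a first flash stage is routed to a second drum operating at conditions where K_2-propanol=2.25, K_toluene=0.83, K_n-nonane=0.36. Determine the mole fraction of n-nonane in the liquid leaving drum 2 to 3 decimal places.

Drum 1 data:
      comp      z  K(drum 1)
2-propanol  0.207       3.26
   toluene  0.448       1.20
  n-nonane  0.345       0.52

Drum 1:
Material balance + equilibrium reduce to Σ zᵢ(Kᵢ−1)/(1+ψ₁(Kᵢ−1)) = 0.
g(0) = ΣzᵢKᵢ − 1 = 0.392 and g(1) = 1 − Σzᵢ/Kᵢ = -0.100, so a root lies in (0, 1).
Newton iteration, ψ₁⁰ = 0.47:
  ψ₁ = 0.470: g = 0.0949, g' = -0.396 → ψ₁ = 0.710
  ψ₁ = 0.710: g = 0.0070, g' = -0.353 → ψ₁ = 0.729
Converged at ψ₁ = 0.729.
Drum-1 compositions:
  2-propanol: x = 0.078, y = 0.255
  toluene: x = 0.391, y = 0.469
  n-nonane: x = 0.531, y = 0.276
Drum-2 feed = drum-1 vapor: z₂ = (0.2548, 0.4692, 0.2761).
Drum 2:
Material balance + equilibrium reduce to Σ zᵢ(Kᵢ−1)/(1+ψ₂(Kᵢ−1)) = 0.
g(0) = ΣzᵢKᵢ − 1 = 0.062 and g(1) = 1 − Σzᵢ/Kᵢ = -0.445, so a root lies in (0, 1).
Newton iteration, ψ₂⁰ = 0.5:
  ψ₂ = 0.500: g = -0.1510, g' = -0.411 → ψ₂ = 0.133
  ψ₂ = 0.133: g = -0.0017, g' = -0.442 → ψ₂ = 0.129
Converged at ψ₂ = 0.129.
  2-propanol: x = 0.219, y = 0.494
  toluene: x = 0.480, y = 0.398
  n-nonane: x = 0.301, y = 0.108

x_n-nonane (drum 2) = 0.301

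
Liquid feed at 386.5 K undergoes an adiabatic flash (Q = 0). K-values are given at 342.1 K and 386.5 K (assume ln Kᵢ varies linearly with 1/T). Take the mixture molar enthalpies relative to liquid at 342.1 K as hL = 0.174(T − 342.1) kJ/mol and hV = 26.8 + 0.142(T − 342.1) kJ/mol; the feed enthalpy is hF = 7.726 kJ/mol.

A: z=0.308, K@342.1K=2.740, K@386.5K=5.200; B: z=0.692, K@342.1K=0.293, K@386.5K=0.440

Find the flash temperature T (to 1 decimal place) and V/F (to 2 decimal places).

T = 357.7 K, V/F = 0.19

Adiabatic flash: solve Rachford–Rice at each trial T, then check hF = ψ·hV(T) + (1−ψ)·hL(T).
  T = 342.1 K: K = (2.740, 0.293), RR gives ψ = 0.038, H_out = 1.017 kJ/mol
  T = 386.5 K: K = (5.200, 0.440), RR gives ψ = 0.385, H_out = 17.503 kJ/mol
  T = 364.3 K: K = (3.849, 0.364), RR gives ψ = 0.241, H_out = 10.151 kJ/mol
  T = 353.2 K: K = (3.265, 0.327), RR gives ψ = 0.152, H_out = 5.963 kJ/mol
  T = 358.8 K: K = (3.552, 0.345), RR gives ψ = 0.199, H_out = 8.144 kJ/mol
  T = 356.0 K: K = (3.407, 0.336), RR gives ψ = 0.177, H_out = 7.073 kJ/mol
  T = 357.4 K: K = (3.479, 0.341), RR gives ψ = 0.188, H_out = 7.613 kJ/mol
Linear interpolation between T = 357.4 (H_out = 7.613) and T = 358.8 (H_out = 8.144) on hF = 7.726 gives T ≈ 357.7 K, at which ψ = 0.19.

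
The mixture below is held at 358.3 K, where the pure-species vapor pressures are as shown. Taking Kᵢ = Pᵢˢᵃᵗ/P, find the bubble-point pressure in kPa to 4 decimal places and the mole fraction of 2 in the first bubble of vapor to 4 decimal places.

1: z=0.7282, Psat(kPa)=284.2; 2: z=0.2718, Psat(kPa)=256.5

At the bubble point ψ → 0, so ΣzᵢKᵢ = 1 with Kᵢ = Pᵢˢᵃᵗ/P ⇒ P = ΣzᵢPᵢˢᵃᵗ.
P = 0.7282·284.2 + 0.2718·256.5 = 276.6711 kPa
yᵢ = zᵢPᵢˢᵃᵗ/P ⇒ y_2 = 0.2718·256.5/276.6711 = 0.2520

Pbub = 276.6711 kPa, y_2 = 0.2520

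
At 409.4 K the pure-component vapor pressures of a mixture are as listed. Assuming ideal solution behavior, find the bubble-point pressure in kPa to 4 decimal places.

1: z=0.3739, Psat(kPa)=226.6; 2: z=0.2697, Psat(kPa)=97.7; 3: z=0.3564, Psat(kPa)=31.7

At the bubble point ψ → 0, so ΣzᵢKᵢ = 1 with Kᵢ = Pᵢˢᵃᵗ/P ⇒ P = ΣzᵢPᵢˢᵃᵗ.
P = 0.3739·226.6 + 0.2697·97.7 + 0.3564·31.7 = 122.3733 kPa

Pbub = 122.3733 kPa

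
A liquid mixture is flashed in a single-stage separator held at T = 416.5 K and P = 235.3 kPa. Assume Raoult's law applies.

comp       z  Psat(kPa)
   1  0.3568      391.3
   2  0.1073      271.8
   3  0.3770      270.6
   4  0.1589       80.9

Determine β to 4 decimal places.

Raoult's law: Kᵢ = Pᵢˢᵃᵗ/P = Pᵢˢᵃᵗ/235.3.
  K_1 = 391.3/235.3 = 1.662983, K_2 = 271.8/235.3 = 1.155121, K_3 = 270.6/235.3 = 1.150021, K_4 = 80.9/235.3 = 0.343816
Newton–Raphson from β = 0.5:
  β = 0.5000: g = 0.09054, g' = -0.2496 → β = 0.8628
  β = 0.8628: g = -0.02508, g' = -0.4356 → β = 0.8052
  β = 0.8052: g = -0.00158, g' = -0.3830 → β = 0.8010
Converged at β = 0.8010.

β = 0.8010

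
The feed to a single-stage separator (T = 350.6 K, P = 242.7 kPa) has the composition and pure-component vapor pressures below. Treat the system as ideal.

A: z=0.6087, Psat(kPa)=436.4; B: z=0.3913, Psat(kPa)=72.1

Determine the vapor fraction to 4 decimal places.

Raoult's law: Kᵢ = Pᵢˢᵃᵗ/P = Pᵢˢᵃᵗ/242.7.
  K_A = 436.4/242.7 = 1.798105, K_B = 72.1/242.7 = 0.297075
Rachford–Rice: g(ψ) = Σ zᵢ(Kᵢ−1)/(1+ψ(Kᵢ−1)) = 0.
g(0) = ΣzᵢKᵢ − 1 = 0.2108 and g(1) = 1 − Σzᵢ/Kᵢ = -0.6557, so a root lies in (0, 1).
Newton–Raphson from ψ = 0.5:
  ψ = 0.5000: g = -0.07688, g' = -0.6578 → ψ = 0.3831
  ψ = 0.3831: g = -0.00439, g' = -0.5895 → ψ = 0.3757
Converged at ψ = 0.3757.

ψ = 0.3757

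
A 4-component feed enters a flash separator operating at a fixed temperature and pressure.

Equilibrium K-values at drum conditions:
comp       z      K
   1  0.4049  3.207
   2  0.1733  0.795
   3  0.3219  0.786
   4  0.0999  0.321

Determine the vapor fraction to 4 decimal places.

ψ = 0.8927

Newton iteration, ψ⁰ = 0.5:
  ψ = 0.5000: g = 0.20540, g' = -0.5788 → ψ = 0.8549
  ψ = 0.8549: g = 0.02050, g' = -0.5311 → ψ = 0.8935
  ψ = 0.8935: g = -0.00042, g' = -0.5544 → ψ = 0.8927
Converged at ψ = 0.8927.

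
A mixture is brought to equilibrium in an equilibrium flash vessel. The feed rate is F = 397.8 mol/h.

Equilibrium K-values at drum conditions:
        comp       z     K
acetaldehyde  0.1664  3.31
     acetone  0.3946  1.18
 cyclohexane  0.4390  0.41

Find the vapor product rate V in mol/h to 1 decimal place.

V = 104.9 mol/h

Let ψ = V/F and solve Σ zᵢ(Kᵢ−1)/(1+ψ(Kᵢ−1)) = 0.
Feasibility: ΣzᵢKᵢ = 1.1964, Σzᵢ/Kᵢ = 1.4554 — both > 1, two phases present.
Newton iteration, ψ⁰ = 0.45:
  ψ = 0.4500: g = -0.09846, g' = -0.5077 → ψ = 0.2561
  ψ = 0.2561: g = 0.00432, g' = -0.5743 → ψ = 0.2636
Converged at ψ = 0.2636.
Then V = ψ·F = 0.2636·397.8 = 104.9 mol/h and L = F − V = 292.9 mol/h.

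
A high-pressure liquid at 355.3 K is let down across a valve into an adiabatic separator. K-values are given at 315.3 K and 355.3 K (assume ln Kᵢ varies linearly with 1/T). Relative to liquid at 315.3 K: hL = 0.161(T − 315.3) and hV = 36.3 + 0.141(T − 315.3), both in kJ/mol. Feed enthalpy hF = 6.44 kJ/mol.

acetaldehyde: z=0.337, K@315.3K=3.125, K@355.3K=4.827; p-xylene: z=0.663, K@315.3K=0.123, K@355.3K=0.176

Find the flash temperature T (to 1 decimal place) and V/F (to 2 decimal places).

Adiabatic flash: solve Rachford–Rice at each trial T, then check hF = ψ·hV(T) + (1−ψ)·hL(T).
  T = 315.3 K: K = (3.125, 0.123), RR gives ψ = 0.072, H_out = 2.623 kJ/mol
  T = 355.3 K: K = (4.827, 0.176), RR gives ψ = 0.236, H_out = 14.809 kJ/mol
  T = 335.3 K: K = (3.935, 0.149), RR gives ψ = 0.170, H_out = 9.321 kJ/mol
  T = 325.3 K: K = (3.519, 0.136), RR gives ψ = 0.127, H_out = 6.183 kJ/mol
  T = 330.3 K: K = (3.724, 0.142), RR gives ψ = 0.149, H_out = 7.795 kJ/mol
  T = 327.8 K: K = (3.621, 0.139), RR gives ψ = 0.138, H_out = 7.001 kJ/mol
  T = 326.6 K: K = (3.572, 0.137), RR gives ψ = 0.133, H_out = 6.611 kJ/mol
Linear interpolation between T = 325.3 (H_out = 6.183) and T = 326.6 (H_out = 6.611) on hF = 6.44 gives T ≈ 326.1 K, at which ψ = 0.13.

T = 326.1 K, V/F = 0.13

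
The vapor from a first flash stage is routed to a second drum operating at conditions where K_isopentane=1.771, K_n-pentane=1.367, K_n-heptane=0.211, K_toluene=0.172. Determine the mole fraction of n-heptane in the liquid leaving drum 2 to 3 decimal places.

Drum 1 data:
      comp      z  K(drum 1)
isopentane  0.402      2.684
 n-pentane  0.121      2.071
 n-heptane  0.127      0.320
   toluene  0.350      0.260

x_n-heptane (drum 2) = 0.130

Drum 1:
Rachford–Rice: g(ψ₁) = Σ zᵢ(Kᵢ−1)/(1+ψ₁(Kᵢ−1)) = 0.
Check two-phase: ΣzᵢKᵢ = 1.461 > 1 and Σzᵢ/Kᵢ = 1.951 > 1, so g(0) = 0.461 > 0 and g(1) = -0.951 < 0.
Iterate (Newton) starting at ψ₁ = 0.42:
  ψ₁ = 0.420: g = -0.0108, g' = -0.976 → ψ₁ = 0.409
Converged at ψ₁ = 0.409.
Drum-1 compositions:
  isopentane: x = 0.238, y = 0.639
  n-pentane: x = 0.084, y = 0.174
  n-heptane: x = 0.176, y = 0.056
  toluene: x = 0.502, y = 0.130
Drum-2 feed = drum-1 vapor: z₂ = (0.6390, 0.1743, 0.0563, 0.1305).
Drum 2:
Rachford–Rice: g(ψ₂) = Σ zᵢ(Kᵢ−1)/(1+ψ₂(Kᵢ−1)) = 0.
Feasibility: ΣzᵢKᵢ = 1.404, Σzᵢ/Kᵢ = 1.514 — both > 1, two phases present.
Newton iteration, ψ₂⁰ = 0.41:
  ψ₂ = 0.410: g = 0.2007, g' = -0.519 → ψ₂ = 0.797
  ψ₂ = 0.797: g = -0.0827, g' = -1.187 → ψ₂ = 0.727
  ψ₂ = 0.727: g = -0.0097, g' = -0.929 → ψ₂ = 0.717
Converged at ψ₂ = 0.717.
  isopentane: x = 0.412, y = 0.729
  n-pentane: x = 0.138, y = 0.189
  n-heptane: x = 0.130, y = 0.027
  toluene: x = 0.321, y = 0.055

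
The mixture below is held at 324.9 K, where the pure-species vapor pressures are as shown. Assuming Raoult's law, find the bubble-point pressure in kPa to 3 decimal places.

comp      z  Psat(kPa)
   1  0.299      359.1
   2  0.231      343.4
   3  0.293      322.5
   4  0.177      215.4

Pbub = 319.315 kPa

At the bubble point ψ → 0, so ΣzᵢKᵢ = 1 with Kᵢ = Pᵢˢᵃᵗ/P ⇒ P = ΣzᵢPᵢˢᵃᵗ.
P = 0.299·359.1 + 0.231·343.4 + 0.293·322.5 + 0.177·215.4 = 319.315 kPa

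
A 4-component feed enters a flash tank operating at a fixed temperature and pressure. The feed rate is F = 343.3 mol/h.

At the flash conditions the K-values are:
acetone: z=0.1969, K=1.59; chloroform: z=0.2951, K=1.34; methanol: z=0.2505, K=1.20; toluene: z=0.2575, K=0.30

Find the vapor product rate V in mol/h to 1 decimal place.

V = 113.4 mol/h

Newton iteration, ψ⁰ = 0.44:
  ψ = 0.4400: g = -0.03492, g' = -0.3410 → ψ = 0.3376
  ψ = 0.3376: g = -0.00221, g' = -0.3002 → ψ = 0.3302
Converged at ψ = 0.3302.
Then V = ψ·F = 0.3302·343.3 = 113.4 mol/h and L = F − V = 229.9 mol/h.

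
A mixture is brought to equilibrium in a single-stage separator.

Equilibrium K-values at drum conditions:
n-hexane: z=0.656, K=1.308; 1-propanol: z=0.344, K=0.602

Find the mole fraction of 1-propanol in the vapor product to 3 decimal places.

Newton iteration, V/F⁰ = 0.4:
  V/F = 0.400: g = 0.0171, g' = -0.126 → V/F = 0.535
  V/F = 0.535: g = -0.0005, g' = -0.134 → V/F = 0.531
Converged at V/F = 0.531.
Compositions from xᵢ = zᵢ/(1+V/F(Kᵢ−1)), yᵢ = Kᵢxᵢ:
  n-hexane: x = 0.564, y = 0.737
  1-propanol: x = 0.436, y = 0.263

y_1-propanol = 0.263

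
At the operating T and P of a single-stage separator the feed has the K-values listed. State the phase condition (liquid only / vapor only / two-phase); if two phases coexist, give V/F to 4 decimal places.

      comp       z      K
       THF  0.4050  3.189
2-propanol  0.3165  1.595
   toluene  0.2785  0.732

ΣzᵢKᵢ = 2.0002; Σzᵢ/Kᵢ = 0.7059.
Since Σzᵢ/Kᵢ < 1 the mixture is above its dew point — single vapor phase.

vapor only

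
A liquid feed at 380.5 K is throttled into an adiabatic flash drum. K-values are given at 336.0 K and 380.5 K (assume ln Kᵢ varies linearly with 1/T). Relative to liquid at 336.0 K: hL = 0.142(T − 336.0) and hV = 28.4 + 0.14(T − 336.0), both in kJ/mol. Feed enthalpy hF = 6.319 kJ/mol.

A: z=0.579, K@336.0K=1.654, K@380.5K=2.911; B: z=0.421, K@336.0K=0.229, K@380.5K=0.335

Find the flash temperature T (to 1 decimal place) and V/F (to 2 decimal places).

Adiabatic flash: solve Rachford–Rice at each trial T, then check hF = ψ·hV(T) + (1−ψ)·hL(T).
  T = 336.0 K: K = (1.654, 0.229), RR gives ψ = 0.107, H_out = 3.046 kJ/mol
  T = 380.5 K: K = (2.911, 0.335), RR gives ψ = 0.650, H_out = 24.732 kJ/mol
  T = 358.2 K: K = (2.232, 0.280), RR gives ψ = 0.463, H_out = 16.268 kJ/mol
  T = 347.1 K: K = (1.930, 0.254), RR gives ψ = 0.324, H_out = 10.765 kJ/mol
  T = 341.6 K: K = (1.790, 0.242), RR gives ψ = 0.231, H_out = 7.346 kJ/mol
  T = 338.8 K: K = (1.721, 0.235), RR gives ψ = 0.174, H_out = 5.325 kJ/mol
  T = 340.2 K: K = (1.756, 0.238), RR gives ψ = 0.203, H_out = 6.364 kJ/mol
Linear interpolation between T = 338.8 (H_out = 5.325) and T = 340.2 (H_out = 6.364) on hF = 6.319 gives T ≈ 340.1 K, at which ψ = 0.20.

T = 340.1 K, V/F = 0.20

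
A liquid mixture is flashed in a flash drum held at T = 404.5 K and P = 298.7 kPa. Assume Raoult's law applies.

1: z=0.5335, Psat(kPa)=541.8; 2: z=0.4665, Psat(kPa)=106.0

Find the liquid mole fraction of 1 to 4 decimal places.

x_1 = 0.4422

Raoult's law: Kᵢ = Pᵢˢᵃᵗ/P = Pᵢˢᵃᵗ/298.7.
  K_1 = 541.8/298.7 = 1.813860, K_2 = 106.0/298.7 = 0.354871
Rachford–Rice: g(β) = Σ zᵢ(Kᵢ−1)/(1+β(Kᵢ−1)) = 0.
Feasibility: ΣzᵢKᵢ = 1.1332, Σzᵢ/Kᵢ = 1.6087 — both > 1, two phases present.
Binary case is linear: z₁(K₁−1)(1+β(K₂−1)) + z₂(K₂−1)(1+β(K₁−1)) = 0
⇒ β = [z₁(K₁−1)+z₂(K₂−1)] / [−(K₁−1)(K₂−1)] = 0.13324/0.52504 = 0.2538
Compositions from xᵢ = zᵢ/(1+β(Kᵢ−1)), yᵢ = Kᵢxᵢ:
  1: x = 0.4422, y = 0.8020
  2: x = 0.5578, y = 0.1980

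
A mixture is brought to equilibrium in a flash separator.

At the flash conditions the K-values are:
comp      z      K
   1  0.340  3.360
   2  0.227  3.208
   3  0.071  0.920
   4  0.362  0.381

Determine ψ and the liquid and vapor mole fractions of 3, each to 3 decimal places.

ψ = 0.810, x_3 = 0.076, y_3 = 0.070

Material balance + equilibrium reduce to Σ zᵢ(Kᵢ−1)/(1+ψ(Kᵢ−1)) = 0.
Check two-phase: ΣzᵢKᵢ = 2.074 > 1 and Σzᵢ/Kᵢ = 1.199 > 1, so g(0) = 1.074 > 0 and g(1) = -0.199 < 0.
Iterate (Newton) starting at ψ = 0.69:
  ψ = 0.690: g = 0.1068, g' = -0.871 → ψ = 0.813
  ψ = 0.813: g = -0.0025, g' = -0.926 → ψ = 0.810
Converged at ψ = 0.810.
Compositions from xᵢ = zᵢ/(1+ψ(Kᵢ−1)), yᵢ = Kᵢxᵢ:
  1: x = 0.117, y = 0.392
  2: x = 0.081, y = 0.261
  3: x = 0.076, y = 0.070
  4: x = 0.726, y = 0.277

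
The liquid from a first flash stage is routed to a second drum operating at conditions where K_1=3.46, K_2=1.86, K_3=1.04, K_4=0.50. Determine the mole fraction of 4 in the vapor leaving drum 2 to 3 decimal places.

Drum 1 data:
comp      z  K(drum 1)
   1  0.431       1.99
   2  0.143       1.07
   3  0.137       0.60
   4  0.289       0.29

Drum 1:
Let ψ₁ = V/F and solve Σ zᵢ(Kᵢ−1)/(1+ψ₁(Kᵢ−1)) = 0.
g(0) = ΣzᵢKᵢ − 1 = 0.177 and g(1) = 1 − Σzᵢ/Kᵢ = -0.575, so a root lies in (0, 1).
Iterate (Newton) starting at ψ₁ = 0.6:
  ψ₁ = 0.600: g = -0.1523, g' = -0.647 → ψ₁ = 0.365
  ψ₁ = 0.365: g = -0.0177, g' = -0.524 → ψ₁ = 0.331
Converged at ψ₁ = 0.331.
Drum-1 compositions:
  1: x = 0.325, y = 0.646
  2: x = 0.140, y = 0.150
  3: x = 0.158, y = 0.095
  4: x = 0.378, y = 0.110
Drum-2 feed = drum-1 liquid: z₂ = (0.3247, 0.1398, 0.1579, 0.3776).
Drum 2:
Rachford–Rice: g(ψ₂) = Σ zᵢ(Kᵢ−1)/(1+ψ₂(Kᵢ−1)) = 0.
Feasibility: ΣzᵢKᵢ = 1.737, Σzᵢ/Kᵢ = 1.076 — both > 1, two phases present.
Newton–Raphson from ψ₂ = 0.5:
  ψ₂ = 0.500: g = 0.1967, g' = -0.614 → ψ₂ = 0.820
  ψ₂ = 0.820: g = 0.0211, g' = -0.523 → ψ₂ = 0.861
Converged at ψ₂ = 0.861.
  1: x = 0.104, y = 0.360
  2: x = 0.080, y = 0.149
  3: x = 0.153, y = 0.159
  4: x = 0.663, y = 0.331

y_4 (drum 2) = 0.331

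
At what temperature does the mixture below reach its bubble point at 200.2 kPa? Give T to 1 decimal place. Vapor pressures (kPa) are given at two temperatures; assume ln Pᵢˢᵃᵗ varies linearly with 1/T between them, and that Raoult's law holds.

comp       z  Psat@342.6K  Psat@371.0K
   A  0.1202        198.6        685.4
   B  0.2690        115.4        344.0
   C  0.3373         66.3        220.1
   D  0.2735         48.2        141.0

T = 361.6 K

Bubble-point temperature: ΣzᵢPᵢˢᵃᵗ(T) = P. Interpolate ln Pᵢˢᵃᵗ = aᵢ + bᵢ/T.
  T = 342.6 K: ΣzᵢPᵢˢᵃᵗ = 90.46 kPa
  T = 371.0 K: ΣzᵢPᵢˢᵃᵗ = 287.72 kPa
  T = 356.8 K: ΣzᵢPᵢˢᵃᵗ = 164.99 kPa
  T = 363.9 K: ΣzᵢPᵢˢᵃᵗ = 219.04 kPa
  T = 360.4 K: ΣzᵢPᵢˢᵃᵗ = 190.74 kPa
  T = 362.1 K: ΣzᵢPᵢˢᵃᵗ = 204.06 kPa
Interpolating between 360.4 K and 362.1 K gives T ≈ 361.6 K.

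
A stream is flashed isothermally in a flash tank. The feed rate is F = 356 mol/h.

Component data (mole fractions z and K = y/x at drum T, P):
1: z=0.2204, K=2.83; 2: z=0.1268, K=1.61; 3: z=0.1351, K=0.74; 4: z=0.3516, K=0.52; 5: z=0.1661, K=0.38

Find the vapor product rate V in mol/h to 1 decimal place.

Iterate (Newton) starting at V/F = 0.5:
  V/F = 0.5000: g = -0.14180, g' = -0.5154 → V/F = 0.2249
  V/F = 0.2249: g = 0.00760, g' = -0.6053 → V/F = 0.2374
  V/F = 0.2374: g = 0.00006, g' = -0.5960 → V/F = 0.2375
Converged at V/F = 0.2375.
Then V = V/F·F = 0.2375·356 = 84.6 mol/h and L = F − V = 271.4 mol/h.

V = 84.6 mol/h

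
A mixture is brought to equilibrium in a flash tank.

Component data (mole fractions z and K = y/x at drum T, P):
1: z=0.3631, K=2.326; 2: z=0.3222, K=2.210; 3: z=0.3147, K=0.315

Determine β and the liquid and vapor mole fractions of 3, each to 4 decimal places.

β = 0.7527, x_3 = 0.6496, y_3 = 0.2046

Rachford–Rice: g(β) = Σ zᵢ(Kᵢ−1)/(1+β(Kᵢ−1)) = 0.
Check two-phase: ΣzᵢKᵢ = 1.6558 > 1 and Σzᵢ/Kᵢ = 1.3009 > 1, so g(0) = 0.6558 > 0 and g(1) = -0.3009 < 0.
Iterate (Newton) starting at β = 0.68:
  β = 0.6800: g = 0.06353, g' = -0.8360 → β = 0.7560
  β = 0.7560: g = -0.00305, g' = -0.9231 → β = 0.7527
Converged at β = 0.7527.
Compositions from xᵢ = zᵢ/(1+β(Kᵢ−1)), yᵢ = Kᵢxᵢ:
  1: x = 0.1817, y = 0.4227
  2: x = 0.1686, y = 0.3727
  3: x = 0.6496, y = 0.2046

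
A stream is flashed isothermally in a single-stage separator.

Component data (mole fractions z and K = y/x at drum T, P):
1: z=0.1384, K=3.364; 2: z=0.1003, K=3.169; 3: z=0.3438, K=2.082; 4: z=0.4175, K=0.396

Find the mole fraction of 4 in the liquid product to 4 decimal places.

x_4 = 0.7083

Material balance + equilibrium reduce to Σ zᵢ(Kᵢ−1)/(1+V/F(Kᵢ−1)) = 0.
Check two-phase: ΣzᵢKᵢ = 1.6645 > 1 and Σzᵢ/Kᵢ = 1.2922 > 1, so g(0) = 0.6645 > 0 and g(1) = -0.2922 < 0.
Newton iteration, V/F⁰ = 0.5:
  V/F = 0.5000: g = 0.13443, g' = -0.7532 → V/F = 0.6785
  V/F = 0.6785: g = 0.00091, g' = -0.7624 → V/F = 0.6797
Converged at V/F = 0.6797.
Compositions from xᵢ = zᵢ/(1+V/F(Kᵢ−1)), yᵢ = Kᵢxᵢ:
  1: x = 0.0531, y = 0.1786
  2: x = 0.0405, y = 0.1285
  3: x = 0.1981, y = 0.4125
  4: x = 0.7083, y = 0.2805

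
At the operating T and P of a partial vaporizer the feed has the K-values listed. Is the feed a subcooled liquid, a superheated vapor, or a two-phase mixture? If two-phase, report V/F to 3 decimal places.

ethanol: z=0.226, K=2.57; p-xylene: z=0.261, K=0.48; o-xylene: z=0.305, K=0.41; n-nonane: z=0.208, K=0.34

ΣzᵢKᵢ = 0.902; Σzᵢ/Kᵢ = 1.987.
Since ΣzᵢKᵢ < 1 the mixture is below its bubble point — single liquid phase.

subcooled liquid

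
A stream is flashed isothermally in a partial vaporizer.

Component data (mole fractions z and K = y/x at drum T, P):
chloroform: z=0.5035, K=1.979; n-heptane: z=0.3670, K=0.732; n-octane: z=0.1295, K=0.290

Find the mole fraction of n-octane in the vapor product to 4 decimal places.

y_n-octane = 0.0722

Iterate (Newton) starting at ψ = 0.5:
  ψ = 0.5000: g = 0.07481, g' = -0.4096 → ψ = 0.6826
  ψ = 0.6826: g = -0.00334, g' = -0.4587 → ψ = 0.6754
  ψ = 0.6754: g = -0.00001, g' = -0.4551 → ψ = 0.6753
Converged at ψ = 0.6753.
Compositions from xᵢ = zᵢ/(1+ψ(Kᵢ−1)), yᵢ = Kᵢxᵢ:
  chloroform: x = 0.3031, y = 0.5998
  n-heptane: x = 0.4481, y = 0.3280
  n-octane: x = 0.2488, y = 0.0722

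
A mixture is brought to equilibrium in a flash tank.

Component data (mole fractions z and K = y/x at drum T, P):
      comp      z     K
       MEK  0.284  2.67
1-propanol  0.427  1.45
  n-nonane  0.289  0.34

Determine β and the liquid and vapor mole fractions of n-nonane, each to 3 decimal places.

β = 0.716, x_n-nonane = 0.548, y_n-nonane = 0.186

Rachford–Rice: g(β) = Σ zᵢ(Kᵢ−1)/(1+β(Kᵢ−1)) = 0.
Feasibility: ΣzᵢKᵢ = 1.476, Σzᵢ/Kᵢ = 1.251 — both > 1, two phases present.
Newton–Raphson from β = 0.32:
  β = 0.320: g = 0.2353, g' = -0.605 → β = 0.709
  β = 0.709: g = 0.0044, g' = -0.660 → β = 0.716
Converged at β = 0.716.
Compositions from xᵢ = zᵢ/(1+β(Kᵢ−1)), yᵢ = Kᵢxᵢ:
  MEK: x = 0.129, y = 0.345
  1-propanol: x = 0.323, y = 0.468
  n-nonane: x = 0.548, y = 0.186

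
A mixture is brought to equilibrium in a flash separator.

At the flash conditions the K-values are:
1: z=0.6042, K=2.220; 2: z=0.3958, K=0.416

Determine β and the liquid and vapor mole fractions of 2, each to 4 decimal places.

Binary case is linear: z₁(K₁−1)(1+β(K₂−1)) + z₂(K₂−1)(1+β(K₁−1)) = 0
⇒ β = [z₁(K₁−1)+z₂(K₂−1)] / [−(K₁−1)(K₂−1)] = 0.50598/0.71248 = 0.7102
Compositions from xᵢ = zᵢ/(1+β(Kᵢ−1)), yᵢ = Kᵢxᵢ:
  1: x = 0.3237, y = 0.7187
  2: x = 0.6763, y = 0.2813

β = 0.7102, x_2 = 0.6763, y_2 = 0.2813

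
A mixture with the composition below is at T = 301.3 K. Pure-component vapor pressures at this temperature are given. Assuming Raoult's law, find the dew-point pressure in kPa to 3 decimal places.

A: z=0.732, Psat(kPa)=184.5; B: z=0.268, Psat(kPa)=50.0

Pdew = 107.210 kPa

At the dew point ψ → 1, so Σzᵢ/Kᵢ = 1 with Kᵢ = Pᵢˢᵃᵗ/P ⇒ 1/P = Σzᵢ/Pᵢˢᵃᵗ.
1/P = 0.732/184.5 + 0.268/50.0 = 0.009327 ⇒ P = 107.210 kPa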